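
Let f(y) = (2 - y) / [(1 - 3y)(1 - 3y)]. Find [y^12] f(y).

The denominator gives the recurrence a_n = 6a_(n−1) − 9a_(n−2) for n ≥ 2; the numerator fixes a_0 = 2, a_1 = 11.
Iterating: 2, 11, 48, 189, 702, 2511, 8748, 29889, 100602, 334611, 1102248, 3601989, 11691702, so a_12 = 11691702.

11691702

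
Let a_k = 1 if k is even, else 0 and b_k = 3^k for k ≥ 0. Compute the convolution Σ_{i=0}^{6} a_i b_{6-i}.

820

This is [x^6] in the product of the two ordinary generating functions.
Σ = 1·729 + 0·243 + 1·81 + 0·27 + 1·9 + 0·3 + 1·1 = 820.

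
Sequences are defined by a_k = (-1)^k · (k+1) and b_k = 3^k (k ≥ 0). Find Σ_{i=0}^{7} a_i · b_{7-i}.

Write out a_i and b_{7-i} for i = 0,…,7 and sum the products.
Σ = 1·2187 − 2·729 + 3·243 − 4·81 + 5·27 − 6·9 + 7·3 − 8·1 = 1228.

1228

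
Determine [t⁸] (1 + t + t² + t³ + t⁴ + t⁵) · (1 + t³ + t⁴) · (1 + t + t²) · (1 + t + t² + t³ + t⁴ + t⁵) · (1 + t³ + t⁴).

(1 + t + t² + t³ + t⁴ + t⁵) has coefficients 1,1,1,1,1,1 for degrees 0…5.
(1 + t³ + t⁴) has coefficients 1,0,0,1,1,0,0,0,0 for degrees 0…8.
Multiplying by (1 + t + t²) gives running coefficients 1,1,1,1,2,2,1,0,0 for degrees 0…8.
Multiplying by (1 + t + t² + t³ + t⁴ + t⁵) gives running coefficients 1,2,3,4,6,8,8,7,6 for degrees 0…8.
Finally multiplying by (1 + t³ + t⁴), the product of all factors after the first has coefficients 1,2,3,5,9,13,15,17,20 for degrees 0…8.
[t⁸] = 1·20 + 1·17 + 1·15 + 1·13 + 1·9 + 1·5 = 79.

79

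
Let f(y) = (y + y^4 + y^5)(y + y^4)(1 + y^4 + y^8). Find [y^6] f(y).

2

(y + y^4 + y^5) has coefficients 0,1,0,0,1,1 for degrees 0…5.
(y + y^4) has coefficients 0,1,0,0,1,0,0 for degrees 0…6.
Finally multiplying by (1 + y^4 + y^8), the product of all factors after the first has coefficients 0,1,0,0,1,1,0 for degrees 0…6.
[y^6] = 1·1 + 1·0 + 1·1 = 2.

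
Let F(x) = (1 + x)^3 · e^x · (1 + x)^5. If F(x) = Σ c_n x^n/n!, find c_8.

The EGF product rule gives c_8 = Σ_{k_1+k_2+k_3=8} C(8; k_1,k_2,k_3) · ∏ g_i(k_i), where (1+x)^3 gives the falling factorial (3)_k; e^x gives (1)^k; (1+x)^5 gives the falling factorial (5)_k.
g_1(k) for k = 0…8: 1, 3, 6, 6, 0, 0, 0, 0, 0.
g_2(k) for k = 0…8: 1, 1, 1, 1, 1, 1, 1, 1, 1.
g_3(k) for k = 0…8: 1, 5, 20, 60, 120, 120, 0, 0, 0.
First combine the last two factors: h(k) = Σ_j C(k,j)·g_2(j)·g_3(k−j) for k = 0…8: 1, 6, 31, 136, 501, 1546, 4051, 9276, 19081.
c_8 = Σ_k C(8,k)·g_1(k)·h(8−k) = 1·1·19081 + 8·3·9276 + 28·6·4051 + 56·6·1546 = 19081 + 222624 + 680568 + 519456 = 1441729.

1441729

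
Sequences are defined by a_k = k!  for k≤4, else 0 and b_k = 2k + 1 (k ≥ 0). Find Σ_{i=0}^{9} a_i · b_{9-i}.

408

Write out a_i and b_{9-i} for i = 0,…,9 and sum the products.
Σ = 1·19 + 1·17 + 2·15 + 6·13 + 24·11 + 0·9 + 0·7 + 0·5 + 0·3 + 0·1 = 408.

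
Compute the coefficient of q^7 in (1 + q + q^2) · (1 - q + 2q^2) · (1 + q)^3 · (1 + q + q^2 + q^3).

(1 + q + q^2) has coefficients 1,1,1 for degrees 0…2.
(1 - q + 2q^2) has coefficients 1,-1,2,0,0,0,0,0 for degrees 0…7.
Multiplying by (1 + q)^3 gives running coefficients 1,2,2,4,5,2,0,0 for degrees 0…7.
Finally multiplying by (1 + q + q^2 + q^3), the product of all factors after the first has coefficients 1,3,5,9,13,13,11,7 for degrees 0…7.
[q^7] = 1·7 + 1·11 + 1·13 = 31.

31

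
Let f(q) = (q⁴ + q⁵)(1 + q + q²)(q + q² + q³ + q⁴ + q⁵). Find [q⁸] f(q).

(q⁴ + q⁵) has coefficients 0,0,0,0,1,1 for degrees 0…5.
(1 + q + q²) has coefficients 1,1,1,0,0,0,0,0,0 for degrees 0…8.
Finally multiplying by (q + q² + q³ + q⁴ + q⁵), the product of all factors after the first has coefficients 0,1,2,3,3,3,2,1,0 for degrees 0…8.
[q⁸] = 1·3 + 1·3 = 6.

6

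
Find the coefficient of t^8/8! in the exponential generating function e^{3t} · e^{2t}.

The EGF product rule gives c_8 = Σ_{k_1+k_2=8} C(8; k_1,k_2) · ∏ g_i(k_i), where e^{3t} gives (3)^k; e^{2t} gives (2)^k.
g_1(k) for k = 0…8: 1, 3, 9, 27, 81, 243, 729, 2187, 6561.
g_2(k) for k = 0…8: 1, 2, 4, 8, 16, 32, 64, 128, 256.
c_8 = Σ_k C(8,k)·g_1(k)·g_2(8−k) = 1·1·256 + 8·3·128 + 28·9·64 + 56·27·32 + 70·81·16 + 56·243·8 + 28·729·4 + 8·2187·2 + 1·6561·1 = 256 + 3072 + 16128 + 48384 + 90720 + 108864 + 81648 + 34992 + 6561 = 390625.

390625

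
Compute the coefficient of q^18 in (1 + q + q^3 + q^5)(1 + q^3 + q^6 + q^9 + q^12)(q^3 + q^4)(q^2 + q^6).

6

(1 + q + q^3 + q^5) has coefficients 1,1,0,1,0,1 for degrees 0…5.
(1 + q^3 + q^6 + q^9 + q^12) has coefficients 1,0,0,1,0,0,1,0,0,1,0,0,1,0,0,0,0,0,0 for degrees 0…18.
Multiplying by (q^3 + q^4) gives running coefficients 0,0,0,1,1,0,1,1,0,1,1,0,1,1,0,1,1,0,0 for degrees 0…18.
Finally multiplying by (q^2 + q^6), the product of all factors after the first has coefficients 0,0,0,0,0,1,1,0,1,2,1,1,2,1,1,2,1,1,2 for degrees 0…18.
[q^18] = 1·2 + 1·1 + 1·2 + 1·1 = 6.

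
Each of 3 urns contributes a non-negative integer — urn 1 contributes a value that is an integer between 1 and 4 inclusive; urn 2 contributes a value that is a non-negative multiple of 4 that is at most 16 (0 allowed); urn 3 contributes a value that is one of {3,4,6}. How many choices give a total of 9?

The generating function for the choices is (x + x² + x³ + x⁴)·(1 + x⁴ + x⁸ + x¹² + x¹⁶)·(x³ + x⁴ + x⁶); the count is [x⁹].
(x + x² + x³ + x⁴) has coefficients 0,1,1,1,1 for degrees 0…4.
(1 + x⁴ + x⁸ + x¹² + x¹⁶) has coefficients 1,0,0,0,1,0,0,0,1,0 for degrees 0…9.
Finally multiplying by (x³ + x⁴ + x⁶), the product of all factors after the first has coefficients 0,0,0,1,1,0,1,1,1,0 for degrees 0…9.
[x⁹] = 1·1 + 1·1 + 1·1 + 1·0 = 3.

3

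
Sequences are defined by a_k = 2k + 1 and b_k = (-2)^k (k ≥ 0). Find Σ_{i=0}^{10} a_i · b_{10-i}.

235

Write out a_i and b_{10-i} for i = 0,…,10 and sum the products.
Σ = 1·1024 + 3·(-512) + 5·256 + 7·(-128) + 9·64 + 11·(-32) + 13·16 + 15·(-8) + 17·4 + 19·(-2) + 21·1 = 235.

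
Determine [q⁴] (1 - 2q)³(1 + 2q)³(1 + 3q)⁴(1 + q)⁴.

-362

(1 - 2q)³ has coefficients 1,-6,12,-8 for degrees 0…3.
(1 + 2q)³ has coefficients 1,6,12,8,0 for degrees 0…4.
Multiplying by (1 + 3q)⁴ gives running coefficients 1,18,138,584,1473 for degrees 0…4.
Finally multiplying by (1 + q)⁴, the product of all factors after the first has coefficients 1,22,216,1248,4710 for degrees 0…4.
[q⁴] = 1·4710 − 6·1248 + 12·216 − 8·22 = -362.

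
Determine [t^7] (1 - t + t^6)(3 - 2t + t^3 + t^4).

-2

(1 - t + t^6) has coefficients 1,-1,0,0,0,0,1 for degrees 0…6.
(3 - 2t + t^3 + t^4) has coefficients 3,-2,0,1,1,0,0,0 for degrees 0…7.
[t^7] = 1·0 − 1·0 + 1·(-2) = -2.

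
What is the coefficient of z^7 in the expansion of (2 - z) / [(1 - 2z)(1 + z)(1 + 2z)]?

Partial fractions give a closed form: a_n = (1/2)·2^n + (-1)·(-1)^n + (5/2)·(-2)^n.
At n = 7: a_7 = -255.

-255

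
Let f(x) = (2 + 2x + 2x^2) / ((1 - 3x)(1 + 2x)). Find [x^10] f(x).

The denominator gives the recurrence a_n = a_(n−1) + 6a_(n−2) for n ≥ 3; the numerator fixes a_0 = 2, a_1 = 4, a_2 = 18.
Iterating: 2, 4, 18, 42, 150, 402, 1302, 3714, 11526, 33810, 102966, so a_10 = 102966.

102966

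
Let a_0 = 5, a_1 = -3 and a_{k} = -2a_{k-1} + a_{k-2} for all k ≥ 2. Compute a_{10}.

12059

The ordinary generating function has denominator 1 + 2t - t^2.
Iterating the recurrence: a_0,…,a_{10} = 5, -3, 11, -25, 61, -147, 355, -857, 2069, -4995, 12059.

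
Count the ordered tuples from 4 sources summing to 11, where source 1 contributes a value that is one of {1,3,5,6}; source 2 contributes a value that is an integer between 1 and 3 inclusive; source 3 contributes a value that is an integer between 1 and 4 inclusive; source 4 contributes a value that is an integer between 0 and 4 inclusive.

The generating function for the choices is (y + y^3 + y^5 + y^6)·(y + y^2 + y^3)·(y + y^2 + y^3 + y^4)·(1 + y + y^2 + y^3 + y^4); the count is [y^11].
(y + y^3 + y^5 + y^6) has coefficients 0,1,0,1,0,1,1 for degrees 0…6.
(y + y^2 + y^3) has coefficients 0,1,1,1,0,0,0,0,0,0,0,0 for degrees 0…11.
Multiplying by (y + y^2 + y^3 + y^4) gives running coefficients 0,0,1,2,3,3,2,1,0,0,0,0 for degrees 0…11.
Finally multiplying by (1 + y + y^2 + y^3 + y^4), the product of all factors after the first has coefficients 0,0,1,3,6,9,11,11,9,6,3,1 for degrees 0…11.
[y^11] = 1·3 + 1·9 + 1·11 + 1·9 = 32.

32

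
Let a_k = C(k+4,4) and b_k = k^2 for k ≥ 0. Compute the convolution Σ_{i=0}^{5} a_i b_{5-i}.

450

Write out a_i and b_{5-i} for i = 0,…,5 and sum the products.
Σ = 1·25 + 5·16 + 15·9 + 35·4 + 70·1 + 126·0 = 450.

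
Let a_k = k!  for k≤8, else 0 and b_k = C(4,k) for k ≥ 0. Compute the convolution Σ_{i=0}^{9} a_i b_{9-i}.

194520

The convolution is the x^9 coefficient of A(x)B(x).
Σ = 1·0 + 1·0 + 2·0 + 6·0 + 24·0 + 120·1 + 720·4 + 5040·6 + 40320·4 + 0·1 = 194520.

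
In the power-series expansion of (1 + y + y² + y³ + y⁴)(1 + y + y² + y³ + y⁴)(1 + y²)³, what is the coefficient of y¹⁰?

(1 + y + y² + y³ + y⁴) has coefficients 1,1,1,1,1 for degrees 0…4.
(1 + y + y² + y³ + y⁴) has coefficients 1,1,1,1,1,0,0,0,0,0,0 for degrees 0…10.
Finally multiplying by (1 + y²)³, the product of all factors after the first has coefficients 1,1,4,4,7,6,7,4,4,1,1 for degrees 0…10.
[y¹⁰] = 1·1 + 1·1 + 1·4 + 1·4 + 1·7 = 17.

17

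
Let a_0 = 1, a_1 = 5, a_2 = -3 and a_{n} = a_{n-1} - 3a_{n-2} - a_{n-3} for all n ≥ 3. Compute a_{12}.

817

The ordinary generating function has denominator 1 - t + 3t^2 + t^3.
Iterating the recurrence: a_0,…,a_{12} = 1, 5, -3, -19, -15, 45, 109, -11, -383, -459, 701, 2461, 817.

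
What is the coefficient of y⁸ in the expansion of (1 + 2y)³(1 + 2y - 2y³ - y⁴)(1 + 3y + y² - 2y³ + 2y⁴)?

14

(1 + 2y)³ has coefficients 1,6,12,8 for degrees 0…3.
(1 + 2y - 2y³ - y⁴) has coefficients 1,2,0,-2,-1,0,0,0,0 for degrees 0…8.
Finally multiplying by (1 + 3y + y² - 2y³ + 2y⁴), the product of all factors after the first has coefficients 1,5,7,-2,-9,-1,3,-2,-2 for degrees 0…8.
[y⁸] = 1·(-2) + 6·(-2) + 12·3 + 8·(-1) = 14.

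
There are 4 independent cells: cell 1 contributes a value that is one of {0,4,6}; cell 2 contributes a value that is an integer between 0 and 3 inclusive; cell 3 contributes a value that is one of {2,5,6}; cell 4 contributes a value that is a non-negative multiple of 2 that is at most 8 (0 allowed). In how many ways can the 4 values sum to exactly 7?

6

The generating function for the choices is (1 + y^4 + y^6)·(1 + y + y^2 + y^3)·(y^2 + y^5 + y^6)·(1 + y^2 + y^4 + y^6 + y^8); the count is [y^7].
(1 + y^4 + y^6) has coefficients 1,0,0,0,1,0,1 for degrees 0…6.
(1 + y + y^2 + y^3) has coefficients 1,1,1,1,0,0,0,0 for degrees 0…7.
Multiplying by (y^2 + y^5 + y^6) gives running coefficients 0,0,1,1,1,2,2,2 for degrees 0…7.
Finally multiplying by (1 + y^2 + y^4 + y^6 + y^8), the product of all factors after the first has coefficients 0,0,1,1,2,3,4,5 for degrees 0…7.
[y^7] = 1·5 + 1·1 + 1·0 = 6.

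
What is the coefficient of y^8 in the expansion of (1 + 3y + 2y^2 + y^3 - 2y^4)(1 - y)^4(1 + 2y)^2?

(1 + 3y + 2y^2 + y^3 - 2y^4) has coefficients 1,3,2,1,-2 for degrees 0…4.
(1 - y)^4 has coefficients 1,-4,6,-4,1,0,0,0,0 for degrees 0…8.
Finally multiplying by (1 + 2y)^2, the product of all factors after the first has coefficients 1,0,-6,4,9,-12,4,0,0 for degrees 0…8.
[y^8] = 1·0 + 3·0 + 2·4 + 1·(-12) − 2·9 = -22.

-22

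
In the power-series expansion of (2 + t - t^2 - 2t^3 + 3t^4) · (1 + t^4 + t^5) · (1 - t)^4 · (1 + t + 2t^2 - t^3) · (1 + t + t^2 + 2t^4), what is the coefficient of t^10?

(2 + t - t^2 - 2t^3 + 3t^4) has coefficients 2,1,-1,-2,3 for degrees 0…4.
(1 + t^4 + t^5) has coefficients 1,0,0,0,1,1,0,0,0,0,0 for degrees 0…10.
Multiplying by (1 - t)^4 gives running coefficients 1,-4,6,-4,2,-3,2,2,-3,1,0 for degrees 0…10.
Multiplying by (1 + t + 2t^2 - t^3) gives running coefficients 1,-3,4,-7,14,-15,7,-4,6,0,-7 for degrees 0…10.
Finally multiplying by (1 + t + t^2 + 2t^4), the product of all factors after the first has coefficients 1,-2,2,-6,13,-14,14,-26,37,-28,13 for degrees 0…10.
[t^10] = 2·13 + 1·(-28) − 1·37 − 2·(-26) + 3·14 = 55.

55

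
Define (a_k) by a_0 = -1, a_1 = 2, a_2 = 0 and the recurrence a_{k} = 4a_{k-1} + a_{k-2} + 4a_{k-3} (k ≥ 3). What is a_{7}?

The ordinary generating function has denominator 1 - 4t - t^2 - 4t^3.
Iterating the recurrence: a_0,…,a_{7} = -1, 2, 0, -2, 0, -2, -16, -66.

-66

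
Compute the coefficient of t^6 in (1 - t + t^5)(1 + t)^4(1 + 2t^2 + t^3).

-4

(1 - t + t^5) has coefficients 1,-1,0,0,0,1 for degrees 0…5.
(1 + t)^4 has coefficients 1,4,6,4,1,0,0 for degrees 0…6.
Finally multiplying by (1 + 2t^2 + t^3), the product of all factors after the first has coefficients 1,4,8,13,17,14,6 for degrees 0…6.
[t^6] = 1·6 − 1·14 + 1·4 = -4.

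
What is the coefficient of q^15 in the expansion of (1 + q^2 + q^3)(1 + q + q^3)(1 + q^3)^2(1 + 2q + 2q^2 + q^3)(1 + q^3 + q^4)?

(1 + q^2 + q^3) has coefficients 1,0,1,1 for degrees 0…3.
(1 + q + q^3) has coefficients 1,1,0,1,0,0,0,0,0,0,0,0,0,0,0,0 for degrees 0…15.
Multiplying by (1 + q^3)^2 gives running coefficients 1,1,0,3,2,0,3,1,0,1,0,0,0,0,0,0 for degrees 0…15.
Multiplying by (1 + 2q + 2q^2 + q^3) gives running coefficients 1,3,4,6,9,10,10,9,8,6,3,2,1,0,0,0 for degrees 0…15.
Finally multiplying by (1 + q^3 + q^4), the product of all factors after the first has coefficients 1,3,4,7,13,17,20,24,27,26,22,19,15,9,5,3 for degrees 0…15.
[q^15] = 1·3 + 1·9 + 1·15 = 27.

27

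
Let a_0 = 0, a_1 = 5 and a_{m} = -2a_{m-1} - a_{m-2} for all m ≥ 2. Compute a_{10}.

-50

The ordinary generating function has denominator 1 + 2z + z^2.
Iterating the recurrence: a_0,…,a_{10} = 0, 5, -10, 15, -20, 25, -30, 35, -40, 45, -50.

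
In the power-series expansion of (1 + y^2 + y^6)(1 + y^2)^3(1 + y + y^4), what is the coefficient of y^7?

(1 + y^2 + y^6) has coefficients 1,0,1,0,0,0,1 for degrees 0…6.
(1 + y^2)^3 has coefficients 1,0,3,0,3,0,1,0 for degrees 0…7.
Finally multiplying by (1 + y + y^4), the product of all factors after the first has coefficients 1,1,3,3,4,3,4,1 for degrees 0…7.
[y^7] = 1·1 + 1·3 + 1·1 = 5.

5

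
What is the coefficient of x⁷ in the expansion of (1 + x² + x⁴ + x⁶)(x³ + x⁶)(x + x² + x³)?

2

(1 + x² + x⁴ + x⁶) has coefficients 1,0,1,0,1,0,1 for degrees 0…6.
(x³ + x⁶) has coefficients 0,0,0,1,0,0,1,0 for degrees 0…7.
Finally multiplying by (x + x² + x³), the product of all factors after the first has coefficients 0,0,0,0,1,1,1,1 for degrees 0…7.
[x⁷] = 1·1 + 1·1 + 1·0 + 1·0 = 2.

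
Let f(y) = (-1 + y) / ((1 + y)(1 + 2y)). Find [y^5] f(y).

94

Partial fractions give a closed form: a_n = (2)·(-1)^n + (-3)·(-2)^n.
At n = 5: a_5 = 94.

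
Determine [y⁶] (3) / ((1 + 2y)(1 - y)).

129

Partial fractions give a closed form: a_n = (2)·(-2)^n + (1)·1^n.
At n = 6: a_6 = 129.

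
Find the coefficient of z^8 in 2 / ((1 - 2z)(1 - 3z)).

38342

Partial fractions give a closed form: a_n = (-4)·2^n + (6)·3^n.
At n = 8: a_8 = 38342.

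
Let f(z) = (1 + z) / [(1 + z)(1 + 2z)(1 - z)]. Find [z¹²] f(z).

2731

Partial fractions give a closed form: a_n = (2/3)·(-2)^n + (1/3)·1^n.
At n = 12: a_12 = 2731.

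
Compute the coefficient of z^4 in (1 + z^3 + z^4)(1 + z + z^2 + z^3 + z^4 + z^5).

3

(1 + z^3 + z^4) has coefficients 1,0,0,1,1 for degrees 0…4.
(1 + z + z^2 + z^3 + z^4 + z^5) has coefficients 1,1,1,1,1 for degrees 0…4.
[z^4] = 1·1 + 1·1 + 1·1 = 3.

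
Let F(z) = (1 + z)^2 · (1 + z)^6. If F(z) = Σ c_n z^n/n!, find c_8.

40320

The EGF product rule gives c_8 = Σ_{k_1+k_2=8} C(8; k_1,k_2) · ∏ g_i(k_i), where (1+z)^2 gives the falling factorial (2)_k; (1+z)^6 gives the falling factorial (6)_k.
g_1(k) for k = 0…8: 1, 2, 2, 0, 0, 0, 0, 0, 0.
g_2(k) for k = 0…8: 1, 6, 30, 120, 360, 720, 720, 0, 0.
c_8 = Σ_k C(8,k)·g_1(k)·g_2(8−k) = 28·2·720 = 40320.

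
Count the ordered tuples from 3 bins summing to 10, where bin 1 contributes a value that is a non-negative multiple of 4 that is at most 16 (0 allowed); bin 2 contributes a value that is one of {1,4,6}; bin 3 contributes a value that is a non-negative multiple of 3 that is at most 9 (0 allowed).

3

The generating function for the choices is (1 + x^4 + x^8 + x^12 + x^16)·(x + x^4 + x^6)·(1 + x^3 + x^6 + x^9); the count is [x^10].
(1 + x^4 + x^8 + x^12 + x^16) has coefficients 1,0,0,0,1,0,0,0,1,0,0 for degrees 0…10.
(x + x^4 + x^6) has coefficients 0,1,0,0,1,0,1,0,0,0,0 for degrees 0…10.
Finally multiplying by (1 + x^3 + x^6 + x^9), the product of all factors after the first has coefficients 0,1,0,0,2,0,1,2,0,1,2 for degrees 0…10.
[x^10] = 1·2 + 1·1 + 1·0 = 3.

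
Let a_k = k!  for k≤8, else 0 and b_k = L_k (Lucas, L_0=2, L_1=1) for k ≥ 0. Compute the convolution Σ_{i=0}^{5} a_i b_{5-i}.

308

This is [x^5] in the product of the two ordinary generating functions.
Σ = 1·11 + 1·7 + 2·4 + 6·3 + 24·1 + 120·2 = 308.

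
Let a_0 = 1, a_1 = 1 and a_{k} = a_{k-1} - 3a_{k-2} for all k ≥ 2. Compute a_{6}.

13

The ordinary generating function has denominator 1 - y + 3y^2.
Iterating the recurrence: a_0,…,a_{6} = 1, 1, -2, -5, 1, 16, 13.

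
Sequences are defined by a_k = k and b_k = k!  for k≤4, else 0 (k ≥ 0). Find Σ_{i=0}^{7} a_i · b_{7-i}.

119

This is [x^7] in the product of the two ordinary generating functions.
Σ = 0·0 + 1·0 + 2·0 + 3·24 + 4·6 + 5·2 + 6·1 + 7·1 = 119.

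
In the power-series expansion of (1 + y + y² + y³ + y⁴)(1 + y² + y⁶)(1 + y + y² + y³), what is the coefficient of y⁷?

6

(1 + y + y² + y³ + y⁴) has coefficients 1,1,1,1,1 for degrees 0…4.
(1 + y² + y⁶) has coefficients 1,0,1,0,0,0,1,0 for degrees 0…7.
Finally multiplying by (1 + y + y² + y³), the product of all factors after the first has coefficients 1,1,2,2,1,1,1,1 for degrees 0…7.
[y⁷] = 1·1 + 1·1 + 1·1 + 1·1 + 1·2 = 6.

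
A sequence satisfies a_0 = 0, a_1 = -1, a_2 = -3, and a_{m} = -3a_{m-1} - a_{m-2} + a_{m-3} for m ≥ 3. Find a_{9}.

The ordinary generating function has denominator 1 + 3t + t^2 - t^3.
Iterating the recurrence: a_0,…,a_{9} = 0, -1, -3, 10, -28, 71, -175, 426, -1032, 2495.

2495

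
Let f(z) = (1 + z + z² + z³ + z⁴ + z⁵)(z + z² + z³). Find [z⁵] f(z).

(1 + z + z² + z³ + z⁴ + z⁵) has coefficients 1,1,1,1,1,1 for degrees 0…5.
(z + z² + z³) has coefficients 0,1,1,1,0,0 for degrees 0…5.
[z⁵] = 1·0 + 1·0 + 1·1 + 1·1 + 1·1 + 1·0 = 3.

3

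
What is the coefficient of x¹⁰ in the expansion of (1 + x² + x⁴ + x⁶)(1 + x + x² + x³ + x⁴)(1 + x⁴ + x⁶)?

7

(1 + x² + x⁴ + x⁶) has coefficients 1,0,1,0,1,0,1 for degrees 0…6.
(1 + x + x² + x³ + x⁴) has coefficients 1,1,1,1,1,0,0,0,0,0,0 for degrees 0…10.
Finally multiplying by (1 + x⁴ + x⁶), the product of all factors after the first has coefficients 1,1,1,1,2,1,2,2,2,1,1 for degrees 0…10.
[x¹⁰] = 1·1 + 1·2 + 1·2 + 1·2 = 7.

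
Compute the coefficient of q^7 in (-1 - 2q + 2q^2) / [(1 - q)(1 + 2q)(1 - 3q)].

-2860

Partial fractions give a closed form: a_n = (1/6)·1^n + (2/15)·(-2)^n + (-13/10)·3^n.
At n = 7: a_7 = -2860.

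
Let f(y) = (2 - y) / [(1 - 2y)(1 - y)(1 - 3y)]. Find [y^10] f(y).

Partial fractions give a closed form: a_n = (-6)·2^n + (1/2)·1^n + (15/2)·3^n.
At n = 10: a_10 = 436724.

436724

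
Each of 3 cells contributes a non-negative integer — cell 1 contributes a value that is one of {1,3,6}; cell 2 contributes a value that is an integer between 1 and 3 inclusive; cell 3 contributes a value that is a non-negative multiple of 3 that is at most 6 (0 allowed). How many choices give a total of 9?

3

The generating function for the choices is (y + y³ + y⁶)·(y + y² + y³)·(1 + y³ + y⁶); the count is [y⁹].
(y + y³ + y⁶) has coefficients 0,1,0,1,0,0,1 for degrees 0…6.
(y + y² + y³) has coefficients 0,1,1,1,0,0,0,0,0,0 for degrees 0…9.
Finally multiplying by (1 + y³ + y⁶), the product of all factors after the first has coefficients 0,1,1,1,1,1,1,1,1,1 for degrees 0…9.
[y⁹] = 1·1 + 1·1 + 1·1 = 3.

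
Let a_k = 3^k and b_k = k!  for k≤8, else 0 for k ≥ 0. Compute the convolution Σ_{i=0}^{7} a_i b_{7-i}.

12816

The convolution is the t^7 coefficient of A(t)B(t).
Σ = 1·5040 + 3·720 + 9·120 + 27·24 + 81·6 + 243·2 + 729·1 + 2187·1 = 12816.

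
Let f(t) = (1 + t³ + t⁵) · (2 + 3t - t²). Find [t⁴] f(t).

3

(1 + t³ + t⁵) has coefficients 1,0,0,1,0 for degrees 0…4.
(2 + 3t - t²) has coefficients 2,3,-1,0,0 for degrees 0…4.
[t⁴] = 1·0 + 1·3 = 3.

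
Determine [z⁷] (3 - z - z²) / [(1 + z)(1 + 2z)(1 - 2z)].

Partial fractions give a closed form: a_n = (-1)·(-1)^n + (13/4)·(-2)^n + (3/4)·2^n.
At n = 7: a_7 = -319.

-319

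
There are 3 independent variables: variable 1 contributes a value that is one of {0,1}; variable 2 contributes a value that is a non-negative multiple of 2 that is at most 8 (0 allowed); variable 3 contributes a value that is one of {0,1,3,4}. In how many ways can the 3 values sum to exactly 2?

2

The generating function for the choices is (1 + x)·(1 + x^2 + x^4 + x^6 + x^8)·(1 + x + x^3 + x^4); the count is [x^2].
(1 + x) has coefficients 1,1 for degrees 0…1.
(1 + x^2 + x^4 + x^6 + x^8) has coefficients 1,0,1 for degrees 0…2.
Finally multiplying by (1 + x + x^3 + x^4), the product of all factors after the first has coefficients 1,1,1 for degrees 0…2.
[x^2] = 1·1 + 1·1 = 2.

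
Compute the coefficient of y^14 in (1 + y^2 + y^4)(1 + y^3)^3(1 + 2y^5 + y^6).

5

(1 + y^2 + y^4) has coefficients 1,0,1,0,1 for degrees 0…4.
(1 + y^3)^3 has coefficients 1,0,0,3,0,0,3,0,0,1,0,0,0,0,0 for degrees 0…14.
Finally multiplying by (1 + 2y^5 + y^6), the product of all factors after the first has coefficients 1,0,0,3,0,2,4,0,6,4,0,6,3,0,2 for degrees 0…14.
[y^14] = 1·2 + 1·3 + 1·0 = 5.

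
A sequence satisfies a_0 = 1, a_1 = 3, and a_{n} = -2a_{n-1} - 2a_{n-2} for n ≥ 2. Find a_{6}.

32

The ordinary generating function has denominator 1 + 2y + 2y^2.
Iterating the recurrence: a_0,…,a_{6} = 1, 3, -8, 10, -4, -12, 32.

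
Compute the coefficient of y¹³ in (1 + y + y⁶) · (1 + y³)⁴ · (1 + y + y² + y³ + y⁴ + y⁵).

(1 + y + y⁶) has coefficients 1,1,0,0,0,0,1 for degrees 0…6.
(1 + y³)⁴ has coefficients 1,0,0,4,0,0,6,0,0,4,0,0,1,0 for degrees 0…13.
Finally multiplying by (1 + y + y² + y³ + y⁴ + y⁵), the product of all factors after the first has coefficients 1,1,1,5,5,5,10,10,10,10,10,10,5,5 for degrees 0…13.
[y¹³] = 1·5 + 1·5 + 1·10 = 20.

20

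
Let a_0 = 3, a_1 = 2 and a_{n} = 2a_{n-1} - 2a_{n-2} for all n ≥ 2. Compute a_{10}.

The ordinary generating function has denominator 1 - 2t + 2t^2.
Iterating the recurrence: a_0,…,a_{10} = 3, 2, -2, -8, -12, -8, 8, 32, 48, 32, -32.

-32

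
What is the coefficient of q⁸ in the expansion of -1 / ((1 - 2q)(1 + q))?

The denominator gives the recurrence a_n = a_(n−1) + 2a_(n−2) for n ≥ 2; the numerator fixes a_0 = -1, a_1 = -1.
Iterating: -1, -1, -3, -5, -11, -21, -43, -85, -171, so a_8 = -171.

-171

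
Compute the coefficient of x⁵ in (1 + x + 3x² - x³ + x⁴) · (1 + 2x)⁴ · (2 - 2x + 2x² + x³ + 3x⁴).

186

(1 + x + 3x² - x³ + x⁴) has coefficients 1,1,3,-1,1 for degrees 0…4.
(1 + 2x)⁴ has coefficients 1,8,24,32,16,0 for degrees 0…5.
Finally multiplying by (2 - 2x + 2x² + x³ + 3x⁴), the product of all factors after the first has coefficients 2,14,34,33,27,80 for degrees 0…5.
[x⁵] = 1·80 + 1·27 + 3·33 − 1·34 + 1·14 = 186.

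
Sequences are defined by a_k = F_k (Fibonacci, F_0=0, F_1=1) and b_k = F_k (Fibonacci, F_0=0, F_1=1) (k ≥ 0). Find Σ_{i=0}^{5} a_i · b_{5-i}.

This is [x^5] in the product of the two ordinary generating functions.
Σ = 0·5 + 1·3 + 1·2 + 2·1 + 3·1 + 5·0 = 10.

10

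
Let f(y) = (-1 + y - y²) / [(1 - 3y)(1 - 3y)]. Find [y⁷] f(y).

The denominator gives the recurrence a_n = 6a_(n−1) − 9a_(n−2) for n ≥ 3; the numerator fixes a_0 = -1, a_1 = -5, a_2 = -22.
Iterating: -1, -5, -22, -87, -324, -1161, -4050, -13851, so a_7 = -13851.

-13851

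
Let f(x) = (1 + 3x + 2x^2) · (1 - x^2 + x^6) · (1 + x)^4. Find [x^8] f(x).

18

(1 + 3x + 2x^2) has coefficients 1,3,2 for degrees 0…2.
(1 - x^2 + x^6) has coefficients 1,0,-1,0,0,0,1,0,0 for degrees 0…8.
Finally multiplying by (1 + x)^4, the product of all factors after the first has coefficients 1,4,5,0,-5,-4,0,4,6 for degrees 0…8.
[x^8] = 1·6 + 3·4 + 2·0 = 18.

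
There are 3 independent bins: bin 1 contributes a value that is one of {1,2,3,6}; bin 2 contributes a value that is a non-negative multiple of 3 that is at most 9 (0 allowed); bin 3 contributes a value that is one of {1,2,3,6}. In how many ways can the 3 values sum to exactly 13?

5

The generating function for the choices is (q + q^2 + q^3 + q^6)·(1 + q^3 + q^6 + q^9)·(q + q^2 + q^3 + q^6); the count is [q^13].
(q + q^2 + q^3 + q^6) has coefficients 0,1,1,1,0,0,1 for degrees 0…6.
(1 + q^3 + q^6 + q^9) has coefficients 1,0,0,1,0,0,1,0,0,1,0,0,0,0 for degrees 0…13.
Finally multiplying by (q + q^2 + q^3 + q^6), the product of all factors after the first has coefficients 0,1,1,1,1,1,2,1,1,2,1,1,2,0 for degrees 0…13.
[q^13] = 1·2 + 1·1 + 1·1 + 1·1 = 5.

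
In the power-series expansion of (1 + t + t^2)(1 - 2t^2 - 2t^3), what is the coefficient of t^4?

-4

(1 + t + t^2) has coefficients 1,1,1 for degrees 0…2.
(1 - 2t^2 - 2t^3) has coefficients 1,0,-2,-2,0 for degrees 0…4.
[t^4] = 1·0 + 1·(-2) + 1·(-2) = -4.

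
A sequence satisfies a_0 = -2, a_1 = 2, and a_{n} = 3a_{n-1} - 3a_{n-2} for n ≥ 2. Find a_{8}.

-324

The ordinary generating function has denominator 1 - 3t + 3t^2.
Iterating the recurrence: a_0,…,a_{8} = -2, 2, 12, 30, 54, 72, 54, -54, -324.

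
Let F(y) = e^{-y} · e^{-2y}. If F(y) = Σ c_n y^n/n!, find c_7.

-2187

The EGF product rule gives c_7 = Σ_{k_1+k_2=7} C(7; k_1,k_2) · ∏ g_i(k_i), where e^{-y} gives (-1)^k; e^{-2y} gives (-2)^k.
g_1(k) for k = 0…7: 1, -1, 1, -1, 1, -1, 1, -1.
g_2(k) for k = 0…7: 1, -2, 4, -8, 16, -32, 64, -128.
c_7 = Σ_k C(7,k)·g_1(k)·g_2(7−k) = 1·1·(-128) + 7·(-1)·64 + 21·1·(-32) + 35·(-1)·16 + 35·1·(-8) + 21·(-1)·4 + 7·1·(-2) + 1·(-1)·1 = −128 − 448 − 672 − 560 − 280 − 84 − 14 − 1 = -2187.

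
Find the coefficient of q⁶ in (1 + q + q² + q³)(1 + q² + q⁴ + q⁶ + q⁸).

(1 + q + q² + q³) has coefficients 1,1,1,1 for degrees 0…3.
(1 + q² + q⁴ + q⁶ + q⁸) has coefficients 1,0,1,0,1,0,1 for degrees 0…6.
[q⁶] = 1·1 + 1·0 + 1·1 + 1·0 = 2.

2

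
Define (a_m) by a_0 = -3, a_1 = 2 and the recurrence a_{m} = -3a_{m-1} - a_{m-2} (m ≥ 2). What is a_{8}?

-843

The ordinary generating function has denominator 1 + 3y + y^2.
Iterating the recurrence: a_0,…,a_{8} = -3, 2, -3, 7, -18, 47, -123, 322, -843.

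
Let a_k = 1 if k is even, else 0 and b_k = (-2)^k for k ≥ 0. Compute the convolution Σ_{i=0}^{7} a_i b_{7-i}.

-170

Write out a_i and b_{7-i} for i = 0,…,7 and sum the products.
Σ = 1·(-128) + 0·64 + 1·(-32) + 0·16 + 1·(-8) + 0·4 + 1·(-2) + 0·1 = -170.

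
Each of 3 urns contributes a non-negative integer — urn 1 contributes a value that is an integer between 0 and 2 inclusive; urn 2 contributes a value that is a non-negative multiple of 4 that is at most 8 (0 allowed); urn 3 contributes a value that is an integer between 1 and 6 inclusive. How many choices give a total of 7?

5

The generating function for the choices is (1 + t + t²)·(1 + t⁴ + t⁸)·(t + t² + t³ + t⁴ + t⁵ + t⁶); the count is [t⁷].
(1 + t + t²) has coefficients 1,1,1 for degrees 0…2.
(1 + t⁴ + t⁸) has coefficients 1,0,0,0,1,0,0,0 for degrees 0…7.
Finally multiplying by (t + t² + t³ + t⁴ + t⁵ + t⁶), the product of all factors after the first has coefficients 0,1,1,1,1,2,2,1 for degrees 0…7.
[t⁷] = 1·1 + 1·2 + 1·2 = 5.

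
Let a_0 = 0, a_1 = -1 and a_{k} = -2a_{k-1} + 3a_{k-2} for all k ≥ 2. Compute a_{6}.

182

The ordinary generating function has denominator 1 + 2z - 3z^2.
Iterating the recurrence: a_0,…,a_{6} = 0, -1, 2, -7, 20, -61, 182.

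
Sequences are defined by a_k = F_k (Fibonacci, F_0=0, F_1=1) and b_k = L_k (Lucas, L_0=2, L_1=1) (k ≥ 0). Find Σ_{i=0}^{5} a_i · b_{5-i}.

Write out a_i and b_{5-i} for i = 0,…,5 and sum the products.
Σ = 0·11 + 1·7 + 1·4 + 2·3 + 3·1 + 5·2 = 30.

30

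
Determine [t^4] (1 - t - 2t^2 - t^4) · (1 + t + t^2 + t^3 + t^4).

-3

(1 - t - 2t^2 - t^4) has coefficients 1,-1,-2,0,-1 for degrees 0…4.
(1 + t + t^2 + t^3 + t^4) has coefficients 1,1,1,1,1 for degrees 0…4.
[t^4] = 1·1 − 1·1 − 2·1 − 1·1 = -3.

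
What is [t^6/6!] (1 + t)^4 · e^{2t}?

8992

The EGF product rule gives c_6 = Σ_{k_1+k_2=6} C(6; k_1,k_2) · ∏ g_i(k_i), where (1+t)^4 gives the falling factorial (4)_k; e^{2t} gives (2)^k.
g_1(k) for k = 0…6: 1, 4, 12, 24, 24, 0, 0.
g_2(k) for k = 0…6: 1, 2, 4, 8, 16, 32, 64.
c_6 = Σ_k C(6,k)·g_1(k)·g_2(6−k) = 1·1·64 + 6·4·32 + 15·12·16 + 20·24·8 + 15·24·4 = 64 + 768 + 2880 + 3840 + 1440 = 8992.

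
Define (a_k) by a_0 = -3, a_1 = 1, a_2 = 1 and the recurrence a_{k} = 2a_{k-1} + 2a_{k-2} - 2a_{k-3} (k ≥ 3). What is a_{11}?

13080

The ordinary generating function has denominator 1 - 2t - 2t^2 + 2t^3.
Iterating the recurrence: a_0,…,a_{11} = -3, 1, 1, 10, 20, 58, 136, 348, 852, 2128, 5264, 13080.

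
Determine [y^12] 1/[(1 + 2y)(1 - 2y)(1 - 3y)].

953317

The denominator gives the recurrence a_n = 3a_(n−1) + 4a_(n−2) − 12a_(n−3) for n ≥ 3; the numerator fixes a_0 = 1, a_1 = 3, a_2 = 13.
Iterating: 1, 3, 13, 39, 133, 399, 1261, 3783, 11605, 34815, 105469, 316407, 953317, so a_12 = 953317.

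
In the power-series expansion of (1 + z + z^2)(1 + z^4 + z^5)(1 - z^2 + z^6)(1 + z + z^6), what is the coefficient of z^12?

6

(1 + z + z^2) has coefficients 1,1,1 for degrees 0…2.
(1 + z^4 + z^5) has coefficients 1,0,0,0,1,1,0,0,0,0,0,0,0 for degrees 0…12.
Multiplying by (1 - z^2 + z^6) gives running coefficients 1,0,-1,0,1,1,0,-1,0,0,1,1,0 for degrees 0…12.
Finally multiplying by (1 + z + z^6), the product of all factors after the first has coefficients 1,1,-1,-1,1,2,2,-1,-2,0,2,3,1 for degrees 0…12.
[z^12] = 1·1 + 1·3 + 1·2 = 6.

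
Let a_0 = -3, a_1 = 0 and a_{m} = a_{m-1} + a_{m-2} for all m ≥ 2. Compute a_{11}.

The ordinary generating function has denominator 1 - t - t^2.
Iterating the recurrence: a_0,…,a_{11} = -3, 0, -3, -3, -6, -9, -15, -24, -39, -63, -102, -165.

-165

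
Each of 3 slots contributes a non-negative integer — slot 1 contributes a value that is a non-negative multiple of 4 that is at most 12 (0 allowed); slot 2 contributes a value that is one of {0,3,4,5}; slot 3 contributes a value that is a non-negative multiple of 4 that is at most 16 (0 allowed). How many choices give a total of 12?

The generating function for the choices is (1 + z^4 + z^8 + z^12)·(1 + z^3 + z^4 + z^5)·(1 + z^4 + z^8 + z^12 + z^16); the count is [z^12].
(1 + z^4 + z^8 + z^12) has coefficients 1,0,0,0,1,0,0,0,1,0,0,0,1 for degrees 0…12.
(1 + z^3 + z^4 + z^5) has coefficients 1,0,0,1,1,1,0,0,0,0,0,0,0 for degrees 0…12.
Finally multiplying by (1 + z^4 + z^8 + z^12 + z^16), the product of all factors after the first has coefficients 1,0,0,1,2,1,0,1,2,1,0,1,2 for degrees 0…12.
[z^12] = 1·2 + 1·2 + 1·2 + 1·1 = 7.

7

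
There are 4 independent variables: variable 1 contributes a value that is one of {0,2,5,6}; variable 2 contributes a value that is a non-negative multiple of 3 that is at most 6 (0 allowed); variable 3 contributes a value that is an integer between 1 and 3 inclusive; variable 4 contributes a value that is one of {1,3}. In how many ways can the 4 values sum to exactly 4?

3

The generating function for the choices is (1 + y^2 + y^5 + y^6)·(1 + y^3 + y^6)·(y + y^2 + y^3)·(y + y^3); the count is [y^4].
(1 + y^2 + y^5 + y^6) has coefficients 1,0,1,0,0 for degrees 0…4.
(1 + y^3 + y^6) has coefficients 1,0,0,1,0 for degrees 0…4.
Multiplying by (y + y^2 + y^3) gives running coefficients 0,1,1,1,1 for degrees 0…4.
Finally multiplying by (y + y^3), the product of all factors after the first has coefficients 0,0,1,1,2 for degrees 0…4.
[y^4] = 1·2 + 1·1 = 3.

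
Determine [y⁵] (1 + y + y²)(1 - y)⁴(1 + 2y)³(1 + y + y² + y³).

(1 + y + y²) has coefficients 1,1,1 for degrees 0…2.
(1 - y)⁴ has coefficients 1,-4,6,-4,1,0 for degrees 0…5.
Multiplying by (1 + 2y)³ gives running coefficients 1,2,-6,-8,17,6 for degrees 0…5.
Finally multiplying by (1 + y + y² + y³), the product of all factors after the first has coefficients 1,3,-3,-11,5,9 for degrees 0…5.
[y⁵] = 1·9 + 1·5 + 1·(-11) = 3.

3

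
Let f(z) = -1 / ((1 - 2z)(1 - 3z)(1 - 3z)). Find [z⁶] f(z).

-11191

The denominator gives the recurrence a_n = 8a_(n−1) − 21a_(n−2) + 18a_(n−3) for n ≥ 3; the numerator fixes a_0 = -1, a_1 = -8, a_2 = -43.
Iterating: -1, -8, -43, -194, -793, -3044, -11191, so a_6 = -11191.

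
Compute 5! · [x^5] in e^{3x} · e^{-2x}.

The EGF product rule gives c_5 = Σ_{k_1+k_2=5} C(5; k_1,k_2) · ∏ g_i(k_i), where e^{3x} gives (3)^k; e^{-2x} gives (-2)^k.
g_1(k) for k = 0…5: 1, 3, 9, 27, 81, 243.
g_2(k) for k = 0…5: 1, -2, 4, -8, 16, -32.
c_5 = Σ_k C(5,k)·g_1(k)·g_2(5−k) = 1·1·(-32) + 5·3·16 + 10·9·(-8) + 10·27·4 + 5·81·(-2) + 1·243·1 = −32 + 240 − 720 + 1080 − 810 + 243 = 1.

1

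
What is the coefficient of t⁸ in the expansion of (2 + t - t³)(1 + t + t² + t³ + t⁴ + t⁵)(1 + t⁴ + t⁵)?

3

(2 + t - t³) has coefficients 2,1,0,-1 for degrees 0…3.
(1 + t + t² + t³ + t⁴ + t⁵) has coefficients 1,1,1,1,1,1,0,0,0 for degrees 0…8.
Finally multiplying by (1 + t⁴ + t⁵), the product of all factors after the first has coefficients 1,1,1,1,2,3,2,2,2 for degrees 0…8.
[t⁸] = 2·2 + 1·2 − 1·3 = 3.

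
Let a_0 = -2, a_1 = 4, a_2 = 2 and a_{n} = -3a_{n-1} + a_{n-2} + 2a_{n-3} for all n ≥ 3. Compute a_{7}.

-852

The ordinary generating function has denominator 1 + 3t - t^2 - 2t^3.
Iterating the recurrence: a_0,…,a_{7} = -2, 4, 2, -6, 28, -86, 274, -852.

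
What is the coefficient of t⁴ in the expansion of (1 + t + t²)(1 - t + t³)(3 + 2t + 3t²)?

3

(1 + t + t²) has coefficients 1,1,1 for degrees 0…2.
(1 - t + t³) has coefficients 1,-1,0,1,0 for degrees 0…4.
Finally multiplying by (3 + 2t + 3t²), the product of all factors after the first has coefficients 3,-1,1,0,2 for degrees 0…4.
[t⁴] = 1·2 + 1·0 + 1·1 = 3.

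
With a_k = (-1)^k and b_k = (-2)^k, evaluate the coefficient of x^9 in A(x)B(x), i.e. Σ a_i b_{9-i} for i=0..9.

Write out a_i and b_{9-i} for i = 0,…,9 and sum the products.
Σ = 1·(-512) − 1·256 + 1·(-128) − 1·64 + 1·(-32) − 1·16 + 1·(-8) − 1·4 + 1·(-2) − 1·1 = -1023.

-1023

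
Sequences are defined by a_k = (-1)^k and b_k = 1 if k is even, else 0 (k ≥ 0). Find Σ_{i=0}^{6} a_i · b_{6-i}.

The convolution is the x^6 coefficient of A(x)B(x).
Σ = 1·1 − 1·0 + 1·1 − 1·0 + 1·1 − 1·0 + 1·1 = 4.

4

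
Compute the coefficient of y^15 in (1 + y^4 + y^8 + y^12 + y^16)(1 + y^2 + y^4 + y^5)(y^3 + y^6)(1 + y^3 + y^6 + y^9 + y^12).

(1 + y^4 + y^8 + y^12 + y^16) has coefficients 1,0,0,0,1,0,0,0,1,0,0,0,1,0,0,0 for degrees 0…15.
(1 + y^2 + y^4 + y^5) has coefficients 1,0,1,0,1,1,0,0,0,0,0,0,0,0,0,0 for degrees 0…15.
Multiplying by (y^3 + y^6) gives running coefficients 0,0,0,1,0,1,1,1,2,0,1,1,0,0,0,0 for degrees 0…15.
Finally multiplying by (1 + y^3 + y^6 + y^9 + y^12), the product of all factors after the first has coefficients 0,0,0,1,0,1,2,1,3,2,2,4,2,2,4,2 for degrees 0…15.
[y^15] = 1·2 + 1·4 + 1·1 + 1·1 = 8.

8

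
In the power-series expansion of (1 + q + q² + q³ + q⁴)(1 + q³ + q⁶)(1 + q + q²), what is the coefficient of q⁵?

5

(1 + q + q² + q³ + q⁴) has coefficients 1,1,1,1,1 for degrees 0…4.
(1 + q³ + q⁶) has coefficients 1,0,0,1,0,0 for degrees 0…5.
Finally multiplying by (1 + q + q²), the product of all factors after the first has coefficients 1,1,1,1,1,1 for degrees 0…5.
[q⁵] = 1·1 + 1·1 + 1·1 + 1·1 + 1·1 = 5.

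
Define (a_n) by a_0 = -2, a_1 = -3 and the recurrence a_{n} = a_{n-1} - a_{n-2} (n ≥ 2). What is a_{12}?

The ordinary generating function has denominator 1 - x + x^2.
Iterating the recurrence: a_0,…,a_{12} = -2, -3, -1, 2, 3, 1, -2, -3, -1, 2, 3, 1, -2.

-2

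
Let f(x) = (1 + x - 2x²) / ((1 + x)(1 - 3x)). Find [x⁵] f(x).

The denominator gives the recurrence a_n = 2a_(n−1) + 3a_(n−2) for n ≥ 3; the numerator fixes a_0 = 1, a_1 = 3, a_2 = 7.
Iterating: 1, 3, 7, 23, 67, 203, so a_5 = 203.

203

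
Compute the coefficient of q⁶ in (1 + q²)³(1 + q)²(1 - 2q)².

4

(1 + q²)³ has coefficients 1,0,3,0,3,0,1 for degrees 0…6.
(1 + q)² has coefficients 1,2,1,0,0,0,0 for degrees 0…6.
Finally multiplying by (1 - 2q)², the product of all factors after the first has coefficients 1,-2,-3,4,4,0,0 for degrees 0…6.
[q⁶] = 1·0 + 3·4 + 3·(-3) + 1·1 = 4.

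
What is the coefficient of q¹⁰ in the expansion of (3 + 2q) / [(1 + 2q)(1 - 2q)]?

Partial fractions give a closed form: a_n = (1)·(-2)^n + (2)·2^n.
At n = 10: a_10 = 3072.

3072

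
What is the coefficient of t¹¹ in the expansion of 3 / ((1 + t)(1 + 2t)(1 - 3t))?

Partial fractions give a closed form: a_n = (-3/4)·(-1)^n + (12/5)·(-2)^n + (27/20)·3^n.
At n = 11: a_11 = 234234.

234234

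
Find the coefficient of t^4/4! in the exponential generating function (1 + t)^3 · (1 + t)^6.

3024

The EGF product rule gives c_4 = Σ_{k_1+k_2=4} C(4; k_1,k_2) · ∏ g_i(k_i), where (1+t)^3 gives the falling factorial (3)_k; (1+t)^6 gives the falling factorial (6)_k.
g_1(k) for k = 0…4: 1, 3, 6, 6, 0.
g_2(k) for k = 0…4: 1, 6, 30, 120, 360.
c_4 = Σ_k C(4,k)·g_1(k)·g_2(4−k) = 1·1·360 + 4·3·120 + 6·6·30 + 4·6·6 = 360 + 1440 + 1080 + 144 = 3024.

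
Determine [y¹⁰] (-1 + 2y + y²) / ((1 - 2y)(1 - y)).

The denominator gives the recurrence a_n = 3a_(n−1) − 2a_(n−2) for n ≥ 3; the numerator fixes a_0 = -1, a_1 = -1, a_2 = 0.
Iterating: -1, -1, 0, 2, 6, 14, 30, 62, 126, 254, 510, so a_10 = 510.

510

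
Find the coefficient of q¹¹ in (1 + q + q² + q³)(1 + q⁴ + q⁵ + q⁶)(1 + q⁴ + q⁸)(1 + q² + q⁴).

12

(1 + q + q² + q³) has coefficients 1,1,1,1 for degrees 0…3.
(1 + q⁴ + q⁵ + q⁶) has coefficients 1,0,0,0,1,1,1,0,0,0,0,0 for degrees 0…11.
Multiplying by (1 + q⁴ + q⁸) gives running coefficients 1,0,0,0,2,1,1,0,2,1,1,0 for degrees 0…11.
Finally multiplying by (1 + q² + q⁴), the product of all factors after the first has coefficients 1,0,1,0,3,1,3,1,5,2,4,1 for degrees 0…11.
[q¹¹] = 1·1 + 1·4 + 1·2 + 1·5 = 12.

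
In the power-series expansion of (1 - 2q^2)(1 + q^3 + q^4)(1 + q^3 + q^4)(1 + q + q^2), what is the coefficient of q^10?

-7

(1 - 2q^2) has coefficients 1,0,-2 for degrees 0…2.
(1 + q^3 + q^4) has coefficients 1,0,0,1,1,0,0,0,0,0,0 for degrees 0…10.
Multiplying by (1 + q^3 + q^4) gives running coefficients 1,0,0,2,2,0,1,2,1,0,0 for degrees 0…10.
Finally multiplying by (1 + q + q^2), the product of all factors after the first has coefficients 1,1,1,2,4,4,3,3,4,3,1 for degrees 0…10.
[q^10] = 1·1 − 2·4 = -7.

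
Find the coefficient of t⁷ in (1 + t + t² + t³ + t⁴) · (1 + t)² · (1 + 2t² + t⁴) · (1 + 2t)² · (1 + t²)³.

581

(1 + t + t² + t³ + t⁴) has coefficients 1,1,1,1,1 for degrees 0…4.
(1 + t)² has coefficients 1,2,1,0,0,0,0,0 for degrees 0…7.
Multiplying by (1 + 2t² + t⁴) gives running coefficients 1,2,3,4,3,2,1,0 for degrees 0…7.
Multiplying by (1 + 2t)² gives running coefficients 1,6,15,24,31,30,21,12 for degrees 0…7.
Finally multiplying by (1 + t²)³, the product of all factors after the first has coefficients 1,6,18,42,79,120,160,180 for degrees 0…7.
[t⁷] = 1·180 + 1·160 + 1·120 + 1·79 + 1·42 = 581.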